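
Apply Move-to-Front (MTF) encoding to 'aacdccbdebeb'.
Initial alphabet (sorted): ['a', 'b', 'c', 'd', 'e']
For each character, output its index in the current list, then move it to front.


MTF encoding:
'a': index 0 in ['a', 'b', 'c', 'd', 'e'] -> ['a', 'b', 'c', 'd', 'e']
'a': index 0 in ['a', 'b', 'c', 'd', 'e'] -> ['a', 'b', 'c', 'd', 'e']
'c': index 2 in ['a', 'b', 'c', 'd', 'e'] -> ['c', 'a', 'b', 'd', 'e']
'd': index 3 in ['c', 'a', 'b', 'd', 'e'] -> ['d', 'c', 'a', 'b', 'e']
'c': index 1 in ['d', 'c', 'a', 'b', 'e'] -> ['c', 'd', 'a', 'b', 'e']
'c': index 0 in ['c', 'd', 'a', 'b', 'e'] -> ['c', 'd', 'a', 'b', 'e']
'b': index 3 in ['c', 'd', 'a', 'b', 'e'] -> ['b', 'c', 'd', 'a', 'e']
'd': index 2 in ['b', 'c', 'd', 'a', 'e'] -> ['d', 'b', 'c', 'a', 'e']
'e': index 4 in ['d', 'b', 'c', 'a', 'e'] -> ['e', 'd', 'b', 'c', 'a']
'b': index 2 in ['e', 'd', 'b', 'c', 'a'] -> ['b', 'e', 'd', 'c', 'a']
'e': index 1 in ['b', 'e', 'd', 'c', 'a'] -> ['e', 'b', 'd', 'c', 'a']
'b': index 1 in ['e', 'b', 'd', 'c', 'a'] -> ['b', 'e', 'd', 'c', 'a']


Output: [0, 0, 2, 3, 1, 0, 3, 2, 4, 2, 1, 1]


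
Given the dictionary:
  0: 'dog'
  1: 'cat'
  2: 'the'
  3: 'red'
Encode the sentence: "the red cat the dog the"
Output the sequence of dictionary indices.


Look up each word in the dictionary:
  'the' -> 2
  'red' -> 3
  'cat' -> 1
  'the' -> 2
  'dog' -> 0
  'the' -> 2

Encoded: [2, 3, 1, 2, 0, 2]


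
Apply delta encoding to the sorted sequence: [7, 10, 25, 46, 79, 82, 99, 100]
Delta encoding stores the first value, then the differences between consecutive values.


First value: 7
Deltas:
  10 - 7 = 3
  25 - 10 = 15
  46 - 25 = 21
  79 - 46 = 33
  82 - 79 = 3
  99 - 82 = 17
  100 - 99 = 1


Delta encoded: [7, 3, 15, 21, 33, 3, 17, 1]


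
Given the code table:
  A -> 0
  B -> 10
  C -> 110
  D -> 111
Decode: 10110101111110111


Decoding:
10 -> B
110 -> C
10 -> B
111 -> D
111 -> D
0 -> A
111 -> D


Result: BCBDDAD


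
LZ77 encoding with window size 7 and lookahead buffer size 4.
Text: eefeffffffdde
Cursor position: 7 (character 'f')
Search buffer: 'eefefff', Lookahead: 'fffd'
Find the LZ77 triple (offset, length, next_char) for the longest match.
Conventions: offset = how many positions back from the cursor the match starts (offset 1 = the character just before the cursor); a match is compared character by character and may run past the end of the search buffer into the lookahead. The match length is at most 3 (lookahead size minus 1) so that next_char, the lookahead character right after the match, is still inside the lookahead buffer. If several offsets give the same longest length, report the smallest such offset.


Try each offset into the search buffer:
  offset=1 (pos 6, char 'f'): match length 3
  offset=2 (pos 5, char 'f'): match length 3
  offset=3 (pos 4, char 'f'): match length 3
  offset=4 (pos 3, char 'e'): match length 0
  offset=5 (pos 2, char 'f'): match length 1
  offset=6 (pos 1, char 'e'): match length 0
  offset=7 (pos 0, char 'e'): match length 0
Longest match has length 3, found at offsets 1, 2, 3; take the smallest, offset 1.
next_char = character at position 7 + 3 = 10 -> 'd'

Best match: offset=1, length=3 (matching 'fff' starting at position 6)
LZ77 triple: (1, 3, 'd')


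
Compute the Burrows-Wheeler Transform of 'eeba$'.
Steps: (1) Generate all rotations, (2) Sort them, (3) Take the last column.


Rotations (sorted):
  0: $eeba -> last char: a
  1: a$eeb -> last char: b
  2: ba$ee -> last char: e
  3: eba$e -> last char: e
  4: eeba$ -> last char: $


BWT = abee$


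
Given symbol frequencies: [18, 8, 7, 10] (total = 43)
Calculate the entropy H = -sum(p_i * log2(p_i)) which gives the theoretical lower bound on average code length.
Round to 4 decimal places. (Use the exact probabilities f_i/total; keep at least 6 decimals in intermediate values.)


Per-symbol terms -p_i * log2(p_i) with p_i = f_i/43:
  p = 18/43 = 0.418605: log2(p) = -1.256340, -p*log2(p) = 0.525910
  p = 8/43 = 0.186047: log2(p) = -2.426265, -p*log2(p) = 0.451398
  p = 7/43 = 0.162791: log2(p) = -2.618910, -p*log2(p) = 0.426334
  p = 10/43 = 0.232558: log2(p) = -2.104337, -p*log2(p) = 0.489381
H = 0.525910 + 0.451398 + 0.426334 + 0.489381 = 1.893023

H = 1.893 bits/symbol


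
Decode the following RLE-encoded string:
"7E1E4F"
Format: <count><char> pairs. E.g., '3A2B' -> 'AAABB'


Expanding each <count><char> pair:
  7E -> 'EEEEEEE'
  1E -> 'E'
  4F -> 'FFFF'

Decoded = EEEEEEEEFFFF


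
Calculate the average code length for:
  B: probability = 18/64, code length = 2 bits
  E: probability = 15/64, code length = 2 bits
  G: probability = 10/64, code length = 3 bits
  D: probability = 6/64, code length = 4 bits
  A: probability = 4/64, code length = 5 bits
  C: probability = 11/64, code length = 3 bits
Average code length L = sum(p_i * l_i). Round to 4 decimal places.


Weighted contributions p_i * l_i:
  B: (18/64) * 2 = 36/64
  E: (15/64) * 2 = 30/64
  G: (10/64) * 3 = 30/64
  D: (6/64) * 4 = 24/64
  A: (4/64) * 5 = 20/64
  C: (11/64) * 3 = 33/64
Sum = (36 + 30 + 30 + 24 + 20 + 33)/64 = 173/64

L = 173/64 = 2.7031 bits/symbol


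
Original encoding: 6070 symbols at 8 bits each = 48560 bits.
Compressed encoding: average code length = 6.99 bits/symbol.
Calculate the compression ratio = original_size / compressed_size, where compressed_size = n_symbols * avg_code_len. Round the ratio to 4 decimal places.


original_size = n_symbols * orig_bits = 6070 * 8 = 48560 bits
compressed_size = n_symbols * avg_code_len = 6070 * 6.99 = 42429.3 bits
ratio = original_size / compressed_size = 48560 / 42429.3 = 1.1445

Compression ratio = 1.1445


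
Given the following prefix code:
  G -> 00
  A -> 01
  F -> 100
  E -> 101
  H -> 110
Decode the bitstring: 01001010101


Decoding step by step:
Bits 01 -> A
Bits 00 -> G
Bits 101 -> E
Bits 01 -> A
Bits 01 -> A


Decoded message: AGEAA


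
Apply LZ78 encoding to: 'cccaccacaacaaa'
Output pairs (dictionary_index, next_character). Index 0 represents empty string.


LZ78 encoding steps:
Dictionary: {0: ''}
Step 1: w='' (idx 0), next='c' -> output (0, 'c'), add 'c' as idx 1
Step 2: w='c' (idx 1), next='c' -> output (1, 'c'), add 'cc' as idx 2
Step 3: w='' (idx 0), next='a' -> output (0, 'a'), add 'a' as idx 3
Step 4: w='cc' (idx 2), next='a' -> output (2, 'a'), add 'cca' as idx 4
Step 5: w='c' (idx 1), next='a' -> output (1, 'a'), add 'ca' as idx 5
Step 6: w='a' (idx 3), next='c' -> output (3, 'c'), add 'ac' as idx 6
Step 7: w='a' (idx 3), next='a' -> output (3, 'a'), add 'aa' as idx 7
Step 8: w='a' (idx 3), end of input -> output (3, '')


Encoded: [(0, 'c'), (1, 'c'), (0, 'a'), (2, 'a'), (1, 'a'), (3, 'c'), (3, 'a'), (3, '')]


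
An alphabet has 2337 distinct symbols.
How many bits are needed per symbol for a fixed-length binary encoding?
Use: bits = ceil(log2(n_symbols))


log2(2337) = 11.1904
Bracket: 2^11 = 2048 < 2337 <= 2^12 = 4096
So ceil(log2(2337)) = 12

bits = ceil(log2(2337)) = ceil(11.1904) = 12 bits


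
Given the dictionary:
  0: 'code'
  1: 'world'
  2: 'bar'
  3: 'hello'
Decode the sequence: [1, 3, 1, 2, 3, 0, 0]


Look up each index in the dictionary:
  1 -> 'world'
  3 -> 'hello'
  1 -> 'world'
  2 -> 'bar'
  3 -> 'hello'
  0 -> 'code'
  0 -> 'code'

Decoded: "world hello world bar hello code code"


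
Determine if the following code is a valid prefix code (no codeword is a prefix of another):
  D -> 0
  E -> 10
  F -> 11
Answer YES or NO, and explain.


Checking each pair (does one codeword prefix another?):
  D='0' vs E='10': no prefix
  D='0' vs F='11': no prefix
  E='10' vs D='0': no prefix
  E='10' vs F='11': no prefix
  F='11' vs D='0': no prefix
  F='11' vs E='10': no prefix
No violation found over all pairs.

YES -- this is a valid prefix code. No codeword is a prefix of any other codeword.


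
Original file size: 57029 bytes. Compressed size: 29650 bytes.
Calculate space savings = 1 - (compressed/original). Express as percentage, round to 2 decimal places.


ratio = compressed/original = 29650/57029 = 0.519911
savings = 1 - ratio = 1 - 0.519911 = 0.480089
as a percentage: 0.480089 * 100 = 48.01%

Space savings = 1 - 29650/57029 = 48.01%


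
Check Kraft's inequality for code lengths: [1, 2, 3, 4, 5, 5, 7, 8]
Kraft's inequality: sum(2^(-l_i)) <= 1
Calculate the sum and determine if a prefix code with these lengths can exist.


Sum = 2^(-1) + 2^(-2) + 2^(-3) + 2^(-4) + 2^(-5) + 2^(-5) + 2^(-7) + 2^(-8)
    = 0.5 + 0.25 + 0.125 + 0.0625 + 0.03125 + 0.03125 + 0.0078125 + 0.00390625
    = 259/256 = 1.01171875
Since 1.01171875 > 1, Kraft's inequality is NOT satisfied.
A prefix code with these lengths CANNOT exist.

Kraft sum = 1.01171875. Not satisfied.


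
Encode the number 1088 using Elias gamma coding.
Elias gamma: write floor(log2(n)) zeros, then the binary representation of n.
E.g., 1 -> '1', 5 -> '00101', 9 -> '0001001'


num_bits = floor(log2(1088)) + 1 = 11
leading_zeros = num_bits - 1 = 10
binary(1088) = 10001000000

Elias gamma(1088) = '0000000000' + '10001000000' = 000000000010001000000 (21 bits)


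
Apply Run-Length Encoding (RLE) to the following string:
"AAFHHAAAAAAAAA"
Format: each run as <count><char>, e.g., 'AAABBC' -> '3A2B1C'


Scanning runs left to right:
  i=0: run of 'A' x 2 -> '2A'
  i=2: run of 'F' x 1 -> '1F'
  i=3: run of 'H' x 2 -> '2H'
  i=5: run of 'A' x 9 -> '9A'

RLE = 2A1F2H9A


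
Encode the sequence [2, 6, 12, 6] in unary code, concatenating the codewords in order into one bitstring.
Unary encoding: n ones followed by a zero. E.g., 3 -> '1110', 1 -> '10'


Encode each number as n ones followed by a terminating 0:
  2 -> 110 (3 bits)
  6 -> 1111110 (7 bits)
  12 -> 1111111111110 (13 bits)
  6 -> 1111110 (7 bits)
Total length = 3 + 7 + 13 + 7 = 30 bits.

Unary([2, 6, 12, 6]) = 110111111011111111111101111110 (30 bits)


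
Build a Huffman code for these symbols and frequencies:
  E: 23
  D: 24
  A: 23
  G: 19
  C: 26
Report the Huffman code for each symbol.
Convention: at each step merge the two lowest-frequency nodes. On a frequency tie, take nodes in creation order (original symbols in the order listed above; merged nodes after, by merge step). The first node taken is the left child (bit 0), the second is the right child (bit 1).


Huffman tree construction:
Step 1: Merge G(19) + E(23) = 42
Step 2: Merge A(23) + D(24) = 47
Step 3: Merge C(26) + (G+E)(42) = 68
Step 4: Merge (A+D)(47) + (C+(G+E))(68) = 115
Read each symbol's code off the tree from the root (left child = 0, right child = 1).

Codes:
  E: 111 (length 3)
  D: 01 (length 2)
  A: 00 (length 2)
  G: 110 (length 3)
  C: 10 (length 2)
Average code length: 272/115 = 2.3652 bits/symbol


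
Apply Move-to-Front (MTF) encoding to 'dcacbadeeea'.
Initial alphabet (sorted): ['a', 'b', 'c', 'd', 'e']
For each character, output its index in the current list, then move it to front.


MTF encoding:
'd': index 3 in ['a', 'b', 'c', 'd', 'e'] -> ['d', 'a', 'b', 'c', 'e']
'c': index 3 in ['d', 'a', 'b', 'c', 'e'] -> ['c', 'd', 'a', 'b', 'e']
'a': index 2 in ['c', 'd', 'a', 'b', 'e'] -> ['a', 'c', 'd', 'b', 'e']
'c': index 1 in ['a', 'c', 'd', 'b', 'e'] -> ['c', 'a', 'd', 'b', 'e']
'b': index 3 in ['c', 'a', 'd', 'b', 'e'] -> ['b', 'c', 'a', 'd', 'e']
'a': index 2 in ['b', 'c', 'a', 'd', 'e'] -> ['a', 'b', 'c', 'd', 'e']
'd': index 3 in ['a', 'b', 'c', 'd', 'e'] -> ['d', 'a', 'b', 'c', 'e']
'e': index 4 in ['d', 'a', 'b', 'c', 'e'] -> ['e', 'd', 'a', 'b', 'c']
'e': index 0 in ['e', 'd', 'a', 'b', 'c'] -> ['e', 'd', 'a', 'b', 'c']
'e': index 0 in ['e', 'd', 'a', 'b', 'c'] -> ['e', 'd', 'a', 'b', 'c']
'a': index 2 in ['e', 'd', 'a', 'b', 'c'] -> ['a', 'e', 'd', 'b', 'c']


Output: [3, 3, 2, 1, 3, 2, 3, 4, 0, 0, 2]


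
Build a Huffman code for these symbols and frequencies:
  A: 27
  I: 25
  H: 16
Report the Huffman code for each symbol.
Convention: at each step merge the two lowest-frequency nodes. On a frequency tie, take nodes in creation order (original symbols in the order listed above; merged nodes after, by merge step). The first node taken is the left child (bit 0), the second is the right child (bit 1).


Huffman tree construction:
Step 1: Merge H(16) + I(25) = 41
Step 2: Merge A(27) + (H+I)(41) = 68
Read each symbol's code off the tree from the root (left child = 0, right child = 1).

Codes:
  A: 0 (length 1)
  I: 11 (length 2)
  H: 10 (length 2)
Average code length: 109/68 = 1.6029 bits/symbol


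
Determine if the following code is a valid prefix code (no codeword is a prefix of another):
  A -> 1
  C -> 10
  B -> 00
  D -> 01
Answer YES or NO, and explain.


Checking each pair (does one codeword prefix another?):
  A='1' vs C='10': prefix -- VIOLATION

NO -- this is NOT a valid prefix code. A (1) is a prefix of C (10).


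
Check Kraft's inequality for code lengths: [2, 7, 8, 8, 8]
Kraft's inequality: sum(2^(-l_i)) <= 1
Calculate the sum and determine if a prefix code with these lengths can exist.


Sum = 2^(-2) + 2^(-7) + 2^(-8) + 2^(-8) + 2^(-8)
    = 0.25 + 0.0078125 + 0.00390625 + 0.00390625 + 0.00390625
    = 69/256 = 0.26953125
Since 0.26953125 <= 1, Kraft's inequality IS satisfied.
A prefix code with these lengths CAN exist.

Kraft sum = 0.26953125. Satisfied.


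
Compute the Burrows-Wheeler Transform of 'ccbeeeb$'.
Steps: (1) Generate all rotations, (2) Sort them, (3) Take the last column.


Rotations (sorted):
  0: $ccbeeeb -> last char: b
  1: b$ccbeee -> last char: e
  2: beeeb$cc -> last char: c
  3: cbeeeb$c -> last char: c
  4: ccbeeeb$ -> last char: $
  5: eb$ccbee -> last char: e
  6: eeb$ccbe -> last char: e
  7: eeeb$ccb -> last char: b


BWT = becc$eeb


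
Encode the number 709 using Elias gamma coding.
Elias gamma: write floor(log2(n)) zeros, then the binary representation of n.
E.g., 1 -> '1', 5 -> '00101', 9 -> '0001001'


num_bits = floor(log2(709)) + 1 = 10
leading_zeros = num_bits - 1 = 9
binary(709) = 1011000101

Elias gamma(709) = '000000000' + '1011000101' = 0000000001011000101 (19 bits)


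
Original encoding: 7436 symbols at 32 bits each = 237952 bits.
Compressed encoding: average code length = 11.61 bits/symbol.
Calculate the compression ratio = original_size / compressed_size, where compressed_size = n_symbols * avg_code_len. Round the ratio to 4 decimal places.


original_size = n_symbols * orig_bits = 7436 * 32 = 237952 bits
compressed_size = n_symbols * avg_code_len = 7436 * 11.61 = 86331.96 bits
ratio = original_size / compressed_size = 237952 / 86331.96 = 2.7562

Compression ratio = 2.7562


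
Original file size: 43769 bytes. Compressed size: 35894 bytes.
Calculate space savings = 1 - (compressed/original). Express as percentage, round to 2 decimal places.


ratio = compressed/original = 35894/43769 = 0.820078
savings = 1 - ratio = 1 - 0.820078 = 0.179922
as a percentage: 0.179922 * 100 = 17.99%

Space savings = 1 - 35894/43769 = 17.99%


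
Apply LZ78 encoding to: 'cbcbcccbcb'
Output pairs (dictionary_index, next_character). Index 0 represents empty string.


LZ78 encoding steps:
Dictionary: {0: ''}
Step 1: w='' (idx 0), next='c' -> output (0, 'c'), add 'c' as idx 1
Step 2: w='' (idx 0), next='b' -> output (0, 'b'), add 'b' as idx 2
Step 3: w='c' (idx 1), next='b' -> output (1, 'b'), add 'cb' as idx 3
Step 4: w='c' (idx 1), next='c' -> output (1, 'c'), add 'cc' as idx 4
Step 5: w='cb' (idx 3), next='c' -> output (3, 'c'), add 'cbc' as idx 5
Step 6: w='b' (idx 2), end of input -> output (2, '')


Encoded: [(0, 'c'), (0, 'b'), (1, 'b'), (1, 'c'), (3, 'c'), (2, '')]


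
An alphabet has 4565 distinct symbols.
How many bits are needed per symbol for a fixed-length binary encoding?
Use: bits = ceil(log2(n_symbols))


log2(4565) = 12.1564
Bracket: 2^12 = 4096 < 4565 <= 2^13 = 8192
So ceil(log2(4565)) = 13

bits = ceil(log2(4565)) = ceil(12.1564) = 13 bits


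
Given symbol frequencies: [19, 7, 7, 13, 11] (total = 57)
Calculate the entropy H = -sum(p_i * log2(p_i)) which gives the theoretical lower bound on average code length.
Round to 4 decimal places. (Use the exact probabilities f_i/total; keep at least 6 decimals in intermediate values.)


Per-symbol terms -p_i * log2(p_i) with p_i = f_i/57:
  p = 19/57 = 0.333333: log2(p) = -1.584963, -p*log2(p) = 0.528321
  p = 7/57 = 0.122807: log2(p) = -3.025535, -p*log2(p) = 0.371557
  p = 7/57 = 0.122807: log2(p) = -3.025535, -p*log2(p) = 0.371557
  p = 13/57 = 0.228070: log2(p) = -2.132450, -p*log2(p) = 0.486348
  p = 11/57 = 0.192982: log2(p) = -2.373458, -p*log2(p) = 0.458036
H = 0.528321 + 0.371557 + 0.371557 + 0.486348 + 0.458036 = 2.215819

H = 2.2158 bits/symbol


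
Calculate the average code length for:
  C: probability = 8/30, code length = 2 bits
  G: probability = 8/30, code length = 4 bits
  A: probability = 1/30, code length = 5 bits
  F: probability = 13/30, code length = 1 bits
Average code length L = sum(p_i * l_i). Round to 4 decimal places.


Weighted contributions p_i * l_i:
  C: (8/30) * 2 = 16/30
  G: (8/30) * 4 = 32/30
  A: (1/30) * 5 = 5/30
  F: (13/30) * 1 = 13/30
Sum = (16 + 32 + 5 + 13)/30 = 66/30

L = 66/30 = 2.2000 bits/symbol


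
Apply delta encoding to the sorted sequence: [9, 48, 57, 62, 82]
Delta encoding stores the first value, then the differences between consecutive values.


First value: 9
Deltas:
  48 - 9 = 39
  57 - 48 = 9
  62 - 57 = 5
  82 - 62 = 20


Delta encoded: [9, 39, 9, 5, 20]


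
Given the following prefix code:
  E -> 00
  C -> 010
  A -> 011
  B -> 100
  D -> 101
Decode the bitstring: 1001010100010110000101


Decoding step by step:
Bits 100 -> B
Bits 101 -> D
Bits 010 -> C
Bits 00 -> E
Bits 101 -> D
Bits 100 -> B
Bits 00 -> E
Bits 101 -> D


Decoded message: BDCEDBED


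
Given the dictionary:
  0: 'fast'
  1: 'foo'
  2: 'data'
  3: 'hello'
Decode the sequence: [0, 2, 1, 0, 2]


Look up each index in the dictionary:
  0 -> 'fast'
  2 -> 'data'
  1 -> 'foo'
  0 -> 'fast'
  2 -> 'data'

Decoded: "fast data foo fast data"


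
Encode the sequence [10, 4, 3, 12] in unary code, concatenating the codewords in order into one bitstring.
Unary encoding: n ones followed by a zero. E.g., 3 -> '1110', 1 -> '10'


Encode each number as n ones followed by a terminating 0:
  10 -> 11111111110 (11 bits)
  4 -> 11110 (5 bits)
  3 -> 1110 (4 bits)
  12 -> 1111111111110 (13 bits)
Total length = 11 + 5 + 4 + 13 = 33 bits.

Unary([10, 4, 3, 12]) = 111111111101111011101111111111110 (33 bits)


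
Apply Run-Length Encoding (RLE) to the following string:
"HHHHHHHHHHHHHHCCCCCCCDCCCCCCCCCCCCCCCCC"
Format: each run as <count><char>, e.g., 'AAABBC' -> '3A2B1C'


Scanning runs left to right:
  i=0: run of 'H' x 14 -> '14H'
  i=14: run of 'C' x 7 -> '7C'
  i=21: run of 'D' x 1 -> '1D'
  i=22: run of 'C' x 17 -> '17C'

RLE = 14H7C1D17C


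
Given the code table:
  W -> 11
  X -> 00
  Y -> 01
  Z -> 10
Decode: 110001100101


Decoding:
11 -> W
00 -> X
01 -> Y
10 -> Z
01 -> Y
01 -> Y


Result: WXYZYY


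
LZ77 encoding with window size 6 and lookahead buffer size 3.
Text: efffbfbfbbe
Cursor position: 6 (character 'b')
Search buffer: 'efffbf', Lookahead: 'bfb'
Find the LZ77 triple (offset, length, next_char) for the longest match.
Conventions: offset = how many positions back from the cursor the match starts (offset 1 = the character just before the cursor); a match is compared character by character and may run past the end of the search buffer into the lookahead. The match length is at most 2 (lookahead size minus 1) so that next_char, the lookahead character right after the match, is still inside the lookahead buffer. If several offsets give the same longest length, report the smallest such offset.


Try each offset into the search buffer:
  offset=1 (pos 5, char 'f'): match length 0
  offset=2 (pos 4, char 'b'): match length 2
  offset=3 (pos 3, char 'f'): match length 0
  offset=4 (pos 2, char 'f'): match length 0
  offset=5 (pos 1, char 'f'): match length 0
  offset=6 (pos 0, char 'e'): match length 0
Longest match has length 2 at offset 2.
next_char = character at position 6 + 2 = 8 -> 'b'

Best match: offset=2, length=2 (matching 'bf' starting at position 4)
LZ77 triple: (2, 2, 'b')


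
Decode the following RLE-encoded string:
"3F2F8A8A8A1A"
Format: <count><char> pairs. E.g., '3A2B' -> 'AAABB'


Expanding each <count><char> pair:
  3F -> 'FFF'
  2F -> 'FF'
  8A -> 'AAAAAAAA'
  8A -> 'AAAAAAAA'
  8A -> 'AAAAAAAA'
  1A -> 'A'

Decoded = FFFFFAAAAAAAAAAAAAAAAAAAAAAAAA


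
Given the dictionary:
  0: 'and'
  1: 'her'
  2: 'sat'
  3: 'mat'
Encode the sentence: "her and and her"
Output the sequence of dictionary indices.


Look up each word in the dictionary:
  'her' -> 1
  'and' -> 0
  'and' -> 0
  'her' -> 1

Encoded: [1, 0, 0, 1]


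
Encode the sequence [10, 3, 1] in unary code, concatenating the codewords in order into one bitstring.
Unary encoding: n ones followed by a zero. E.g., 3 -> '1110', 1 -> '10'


Encode each number as n ones followed by a terminating 0:
  10 -> 11111111110 (11 bits)
  3 -> 1110 (4 bits)
  1 -> 10 (2 bits)
Total length = 11 + 4 + 2 = 17 bits.

Unary([10, 3, 1]) = 11111111110111010 (17 bits)


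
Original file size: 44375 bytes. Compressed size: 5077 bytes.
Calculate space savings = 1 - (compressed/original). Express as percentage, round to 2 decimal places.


ratio = compressed/original = 5077/44375 = 0.114411
savings = 1 - ratio = 1 - 0.114411 = 0.885589
as a percentage: 0.885589 * 100 = 88.56%

Space savings = 1 - 5077/44375 = 88.56%


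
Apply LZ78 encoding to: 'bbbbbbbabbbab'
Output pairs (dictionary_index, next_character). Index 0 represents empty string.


LZ78 encoding steps:
Dictionary: {0: ''}
Step 1: w='' (idx 0), next='b' -> output (0, 'b'), add 'b' as idx 1
Step 2: w='b' (idx 1), next='b' -> output (1, 'b'), add 'bb' as idx 2
Step 3: w='bb' (idx 2), next='b' -> output (2, 'b'), add 'bbb' as idx 3
Step 4: w='b' (idx 1), next='a' -> output (1, 'a'), add 'ba' as idx 4
Step 5: w='bbb' (idx 3), next='a' -> output (3, 'a'), add 'bbba' as idx 5
Step 6: w='b' (idx 1), end of input -> output (1, '')


Encoded: [(0, 'b'), (1, 'b'), (2, 'b'), (1, 'a'), (3, 'a'), (1, '')]


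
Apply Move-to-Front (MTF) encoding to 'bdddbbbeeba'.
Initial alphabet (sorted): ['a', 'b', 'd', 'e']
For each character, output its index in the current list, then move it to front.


MTF encoding:
'b': index 1 in ['a', 'b', 'd', 'e'] -> ['b', 'a', 'd', 'e']
'd': index 2 in ['b', 'a', 'd', 'e'] -> ['d', 'b', 'a', 'e']
'd': index 0 in ['d', 'b', 'a', 'e'] -> ['d', 'b', 'a', 'e']
'd': index 0 in ['d', 'b', 'a', 'e'] -> ['d', 'b', 'a', 'e']
'b': index 1 in ['d', 'b', 'a', 'e'] -> ['b', 'd', 'a', 'e']
'b': index 0 in ['b', 'd', 'a', 'e'] -> ['b', 'd', 'a', 'e']
'b': index 0 in ['b', 'd', 'a', 'e'] -> ['b', 'd', 'a', 'e']
'e': index 3 in ['b', 'd', 'a', 'e'] -> ['e', 'b', 'd', 'a']
'e': index 0 in ['e', 'b', 'd', 'a'] -> ['e', 'b', 'd', 'a']
'b': index 1 in ['e', 'b', 'd', 'a'] -> ['b', 'e', 'd', 'a']
'a': index 3 in ['b', 'e', 'd', 'a'] -> ['a', 'b', 'e', 'd']


Output: [1, 2, 0, 0, 1, 0, 0, 3, 0, 1, 3]


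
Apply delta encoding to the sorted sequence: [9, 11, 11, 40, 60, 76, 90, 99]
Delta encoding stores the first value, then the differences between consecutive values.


First value: 9
Deltas:
  11 - 9 = 2
  11 - 11 = 0
  40 - 11 = 29
  60 - 40 = 20
  76 - 60 = 16
  90 - 76 = 14
  99 - 90 = 9


Delta encoded: [9, 2, 0, 29, 20, 16, 14, 9]


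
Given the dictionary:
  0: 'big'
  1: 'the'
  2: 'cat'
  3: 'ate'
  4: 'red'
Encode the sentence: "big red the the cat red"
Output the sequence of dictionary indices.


Look up each word in the dictionary:
  'big' -> 0
  'red' -> 4
  'the' -> 1
  'the' -> 1
  'cat' -> 2
  'red' -> 4

Encoded: [0, 4, 1, 1, 2, 4]


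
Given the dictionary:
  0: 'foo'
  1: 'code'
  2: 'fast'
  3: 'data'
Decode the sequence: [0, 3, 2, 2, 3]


Look up each index in the dictionary:
  0 -> 'foo'
  3 -> 'data'
  2 -> 'fast'
  2 -> 'fast'
  3 -> 'data'

Decoded: "foo data fast fast data"


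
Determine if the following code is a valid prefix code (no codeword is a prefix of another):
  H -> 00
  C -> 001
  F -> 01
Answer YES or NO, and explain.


Checking each pair (does one codeword prefix another?):
  H='00' vs C='001': prefix -- VIOLATION

NO -- this is NOT a valid prefix code. H (00) is a prefix of C (001).


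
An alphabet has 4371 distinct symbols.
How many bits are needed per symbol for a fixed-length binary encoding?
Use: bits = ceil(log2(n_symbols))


log2(4371) = 12.0937
Bracket: 2^12 = 4096 < 4371 <= 2^13 = 8192
So ceil(log2(4371)) = 13

bits = ceil(log2(4371)) = ceil(12.0937) = 13 bits


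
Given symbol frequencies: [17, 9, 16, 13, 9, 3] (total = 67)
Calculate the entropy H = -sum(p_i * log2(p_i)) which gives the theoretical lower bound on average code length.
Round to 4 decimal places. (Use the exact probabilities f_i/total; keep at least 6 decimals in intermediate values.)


Per-symbol terms -p_i * log2(p_i) with p_i = f_i/67:
  p = 17/67 = 0.253731: log2(p) = -1.978626, -p*log2(p) = 0.502040
  p = 9/67 = 0.134328: log2(p) = -2.896164, -p*log2(p) = 0.389037
  p = 16/67 = 0.238806: log2(p) = -2.066089, -p*log2(p) = 0.493394
  p = 13/67 = 0.194030: log2(p) = -2.365649, -p*log2(p) = 0.459007
  p = 9/67 = 0.134328: log2(p) = -2.896164, -p*log2(p) = 0.389037
  p = 3/67 = 0.044776: log2(p) = -4.481127, -p*log2(p) = 0.200647
H = 0.502040 + 0.389037 + 0.493394 + 0.459007 + 0.389037 + 0.200647 = 2.433162

H = 2.4332 bits/symbol


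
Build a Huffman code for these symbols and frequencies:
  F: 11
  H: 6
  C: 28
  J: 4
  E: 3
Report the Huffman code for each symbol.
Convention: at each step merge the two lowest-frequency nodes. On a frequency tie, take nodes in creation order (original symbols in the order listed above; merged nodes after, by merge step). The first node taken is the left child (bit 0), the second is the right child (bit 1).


Huffman tree construction:
Step 1: Merge E(3) + J(4) = 7
Step 2: Merge H(6) + (E+J)(7) = 13
Step 3: Merge F(11) + (H+(E+J))(13) = 24
Step 4: Merge (F+(H+(E+J)))(24) + C(28) = 52
Read each symbol's code off the tree from the root (left child = 0, right child = 1).

Codes:
  F: 00 (length 2)
  H: 010 (length 3)
  C: 1 (length 1)
  J: 0111 (length 4)
  E: 0110 (length 4)
Average code length: 96/52 = 1.8462 bits/symbol


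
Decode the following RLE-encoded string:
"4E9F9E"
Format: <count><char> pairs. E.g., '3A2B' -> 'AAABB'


Expanding each <count><char> pair:
  4E -> 'EEEE'
  9F -> 'FFFFFFFFF'
  9E -> 'EEEEEEEEE'

Decoded = EEEEFFFFFFFFFEEEEEEEEE


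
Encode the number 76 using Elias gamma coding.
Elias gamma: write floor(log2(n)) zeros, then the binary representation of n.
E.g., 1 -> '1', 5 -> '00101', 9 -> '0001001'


num_bits = floor(log2(76)) + 1 = 7
leading_zeros = num_bits - 1 = 6
binary(76) = 1001100

Elias gamma(76) = '000000' + '1001100' = 0000001001100 (13 bits)


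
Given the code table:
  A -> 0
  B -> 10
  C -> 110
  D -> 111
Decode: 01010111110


Decoding:
0 -> A
10 -> B
10 -> B
111 -> D
110 -> C


Result: ABBDC


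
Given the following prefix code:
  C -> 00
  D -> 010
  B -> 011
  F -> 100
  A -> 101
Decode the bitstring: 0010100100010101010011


Decoding step by step:
Bits 00 -> C
Bits 101 -> A
Bits 00 -> C
Bits 100 -> F
Bits 010 -> D
Bits 101 -> A
Bits 010 -> D
Bits 011 -> B


Decoded message: CACFDADB


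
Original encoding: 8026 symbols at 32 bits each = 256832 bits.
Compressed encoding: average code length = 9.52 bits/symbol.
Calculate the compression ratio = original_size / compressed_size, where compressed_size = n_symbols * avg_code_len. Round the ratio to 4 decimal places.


original_size = n_symbols * orig_bits = 8026 * 32 = 256832 bits
compressed_size = n_symbols * avg_code_len = 8026 * 9.52 = 76407.52 bits
ratio = original_size / compressed_size = 256832 / 76407.52 = 3.3613

Compression ratio = 3.3613


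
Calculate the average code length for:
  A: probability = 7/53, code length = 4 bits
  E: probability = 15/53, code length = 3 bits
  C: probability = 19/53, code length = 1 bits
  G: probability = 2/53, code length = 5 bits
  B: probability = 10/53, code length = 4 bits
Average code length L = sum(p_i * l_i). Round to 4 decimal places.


Weighted contributions p_i * l_i:
  A: (7/53) * 4 = 28/53
  E: (15/53) * 3 = 45/53
  C: (19/53) * 1 = 19/53
  G: (2/53) * 5 = 10/53
  B: (10/53) * 4 = 40/53
Sum = (28 + 45 + 19 + 10 + 40)/53 = 142/53

L = 142/53 = 2.6792 bits/symbol


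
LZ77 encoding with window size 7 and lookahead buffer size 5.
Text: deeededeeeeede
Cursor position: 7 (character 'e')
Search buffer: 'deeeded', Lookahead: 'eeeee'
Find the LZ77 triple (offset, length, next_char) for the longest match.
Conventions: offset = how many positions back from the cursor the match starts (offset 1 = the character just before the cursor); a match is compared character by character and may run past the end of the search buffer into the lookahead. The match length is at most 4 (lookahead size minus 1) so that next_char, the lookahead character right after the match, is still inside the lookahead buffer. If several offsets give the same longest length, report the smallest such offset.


Try each offset into the search buffer:
  offset=1 (pos 6, char 'd'): match length 0
  offset=2 (pos 5, char 'e'): match length 1
  offset=3 (pos 4, char 'd'): match length 0
  offset=4 (pos 3, char 'e'): match length 1
  offset=5 (pos 2, char 'e'): match length 2
  offset=6 (pos 1, char 'e'): match length 3
  offset=7 (pos 0, char 'd'): match length 0
Longest match has length 3 at offset 6.
next_char = character at position 7 + 3 = 10 -> 'e'

Best match: offset=6, length=3 (matching 'eee' starting at position 1)
LZ77 triple: (6, 3, 'e')


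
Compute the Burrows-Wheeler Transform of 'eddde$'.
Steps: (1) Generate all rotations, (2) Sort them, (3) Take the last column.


Rotations (sorted):
  0: $eddde -> last char: e
  1: ddde$e -> last char: e
  2: dde$ed -> last char: d
  3: de$edd -> last char: d
  4: e$eddd -> last char: d
  5: eddde$ -> last char: $


BWT = eeddd$


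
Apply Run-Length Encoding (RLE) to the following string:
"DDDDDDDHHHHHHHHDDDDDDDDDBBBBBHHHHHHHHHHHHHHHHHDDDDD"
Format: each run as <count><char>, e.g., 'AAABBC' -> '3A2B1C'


Scanning runs left to right:
  i=0: run of 'D' x 7 -> '7D'
  i=7: run of 'H' x 8 -> '8H'
  i=15: run of 'D' x 9 -> '9D'
  i=24: run of 'B' x 5 -> '5B'
  i=29: run of 'H' x 17 -> '17H'
  i=46: run of 'D' x 5 -> '5D'

RLE = 7D8H9D5B17H5D


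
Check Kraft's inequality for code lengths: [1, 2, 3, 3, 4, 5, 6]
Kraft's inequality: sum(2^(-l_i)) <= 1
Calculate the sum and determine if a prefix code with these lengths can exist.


Sum = 2^(-1) + 2^(-2) + 2^(-3) + 2^(-3) + 2^(-4) + 2^(-5) + 2^(-6)
    = 0.5 + 0.25 + 0.125 + 0.125 + 0.0625 + 0.03125 + 0.015625
    = 71/64 = 1.109375
Since 1.109375 > 1, Kraft's inequality is NOT satisfied.
A prefix code with these lengths CANNOT exist.

Kraft sum = 1.109375. Not satisfied.


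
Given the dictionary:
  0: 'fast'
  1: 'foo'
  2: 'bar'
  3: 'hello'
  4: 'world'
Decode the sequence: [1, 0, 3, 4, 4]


Look up each index in the dictionary:
  1 -> 'foo'
  0 -> 'fast'
  3 -> 'hello'
  4 -> 'world'
  4 -> 'world'

Decoded: "foo fast hello world world"


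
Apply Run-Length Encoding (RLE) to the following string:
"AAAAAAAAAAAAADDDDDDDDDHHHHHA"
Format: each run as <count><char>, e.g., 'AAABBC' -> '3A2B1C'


Scanning runs left to right:
  i=0: run of 'A' x 13 -> '13A'
  i=13: run of 'D' x 9 -> '9D'
  i=22: run of 'H' x 5 -> '5H'
  i=27: run of 'A' x 1 -> '1A'

RLE = 13A9D5H1A


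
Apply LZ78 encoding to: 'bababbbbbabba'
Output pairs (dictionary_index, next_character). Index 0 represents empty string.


LZ78 encoding steps:
Dictionary: {0: ''}
Step 1: w='' (idx 0), next='b' -> output (0, 'b'), add 'b' as idx 1
Step 2: w='' (idx 0), next='a' -> output (0, 'a'), add 'a' as idx 2
Step 3: w='b' (idx 1), next='a' -> output (1, 'a'), add 'ba' as idx 3
Step 4: w='b' (idx 1), next='b' -> output (1, 'b'), add 'bb' as idx 4
Step 5: w='bb' (idx 4), next='b' -> output (4, 'b'), add 'bbb' as idx 5
Step 6: w='a' (idx 2), next='b' -> output (2, 'b'), add 'ab' as idx 6
Step 7: w='ba' (idx 3), end of input -> output (3, '')


Encoded: [(0, 'b'), (0, 'a'), (1, 'a'), (1, 'b'), (4, 'b'), (2, 'b'), (3, '')]


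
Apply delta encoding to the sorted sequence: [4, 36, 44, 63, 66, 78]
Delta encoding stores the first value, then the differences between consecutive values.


First value: 4
Deltas:
  36 - 4 = 32
  44 - 36 = 8
  63 - 44 = 19
  66 - 63 = 3
  78 - 66 = 12


Delta encoded: [4, 32, 8, 19, 3, 12]


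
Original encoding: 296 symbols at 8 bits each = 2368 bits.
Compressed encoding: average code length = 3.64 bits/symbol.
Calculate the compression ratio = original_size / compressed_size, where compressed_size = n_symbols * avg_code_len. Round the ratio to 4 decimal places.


original_size = n_symbols * orig_bits = 296 * 8 = 2368 bits
compressed_size = n_symbols * avg_code_len = 296 * 3.64 = 1077.44 bits
ratio = original_size / compressed_size = 2368 / 1077.44 = 2.1978

Compression ratio = 2.1978


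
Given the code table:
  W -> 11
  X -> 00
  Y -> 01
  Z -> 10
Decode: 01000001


Decoding:
01 -> Y
00 -> X
00 -> X
01 -> Y


Result: YXXY


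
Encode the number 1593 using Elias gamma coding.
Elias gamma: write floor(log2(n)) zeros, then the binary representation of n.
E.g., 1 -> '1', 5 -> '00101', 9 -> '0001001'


num_bits = floor(log2(1593)) + 1 = 11
leading_zeros = num_bits - 1 = 10
binary(1593) = 11000111001

Elias gamma(1593) = '0000000000' + '11000111001' = 000000000011000111001 (21 bits)


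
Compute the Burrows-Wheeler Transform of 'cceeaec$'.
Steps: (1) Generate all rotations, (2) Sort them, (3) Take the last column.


Rotations (sorted):
  0: $cceeaec -> last char: c
  1: aec$ccee -> last char: e
  2: c$cceeae -> last char: e
  3: cceeaec$ -> last char: $
  4: ceeaec$c -> last char: c
  5: eaec$cce -> last char: e
  6: ec$cceea -> last char: a
  7: eeaec$cc -> last char: c


BWT = cee$ceac


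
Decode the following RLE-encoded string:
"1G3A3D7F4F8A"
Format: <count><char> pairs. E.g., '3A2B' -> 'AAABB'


Expanding each <count><char> pair:
  1G -> 'G'
  3A -> 'AAA'
  3D -> 'DDD'
  7F -> 'FFFFFFF'
  4F -> 'FFFF'
  8A -> 'AAAAAAAA'

Decoded = GAAADDDFFFFFFFFFFFAAAAAAAA


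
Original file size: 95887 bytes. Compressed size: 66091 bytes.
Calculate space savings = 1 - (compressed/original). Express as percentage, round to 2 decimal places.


ratio = compressed/original = 66091/95887 = 0.689259
savings = 1 - ratio = 1 - 0.689259 = 0.310741
as a percentage: 0.310741 * 100 = 31.07%

Space savings = 1 - 66091/95887 = 31.07%


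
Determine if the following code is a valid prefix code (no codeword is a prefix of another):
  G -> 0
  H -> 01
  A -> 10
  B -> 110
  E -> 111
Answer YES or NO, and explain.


Checking each pair (does one codeword prefix another?):
  G='0' vs H='01': prefix -- VIOLATION

NO -- this is NOT a valid prefix code. G (0) is a prefix of H (01).


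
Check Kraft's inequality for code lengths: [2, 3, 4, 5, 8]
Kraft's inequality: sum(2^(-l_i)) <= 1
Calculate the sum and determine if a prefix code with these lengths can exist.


Sum = 2^(-2) + 2^(-3) + 2^(-4) + 2^(-5) + 2^(-8)
    = 0.25 + 0.125 + 0.0625 + 0.03125 + 0.00390625
    = 121/256 = 0.47265625
Since 0.47265625 <= 1, Kraft's inequality IS satisfied.
A prefix code with these lengths CAN exist.

Kraft sum = 0.47265625. Satisfied.


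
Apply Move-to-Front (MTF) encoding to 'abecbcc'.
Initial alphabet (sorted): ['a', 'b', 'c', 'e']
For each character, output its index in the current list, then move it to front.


MTF encoding:
'a': index 0 in ['a', 'b', 'c', 'e'] -> ['a', 'b', 'c', 'e']
'b': index 1 in ['a', 'b', 'c', 'e'] -> ['b', 'a', 'c', 'e']
'e': index 3 in ['b', 'a', 'c', 'e'] -> ['e', 'b', 'a', 'c']
'c': index 3 in ['e', 'b', 'a', 'c'] -> ['c', 'e', 'b', 'a']
'b': index 2 in ['c', 'e', 'b', 'a'] -> ['b', 'c', 'e', 'a']
'c': index 1 in ['b', 'c', 'e', 'a'] -> ['c', 'b', 'e', 'a']
'c': index 0 in ['c', 'b', 'e', 'a'] -> ['c', 'b', 'e', 'a']


Output: [0, 1, 3, 3, 2, 1, 0]


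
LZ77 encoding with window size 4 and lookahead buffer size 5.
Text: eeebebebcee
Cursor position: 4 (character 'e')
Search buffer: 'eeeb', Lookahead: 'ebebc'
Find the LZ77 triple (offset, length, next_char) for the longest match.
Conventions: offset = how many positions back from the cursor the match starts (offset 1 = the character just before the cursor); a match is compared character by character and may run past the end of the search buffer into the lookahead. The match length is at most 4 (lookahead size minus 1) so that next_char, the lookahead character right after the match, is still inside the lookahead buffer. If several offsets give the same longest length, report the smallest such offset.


Try each offset into the search buffer:
  offset=1 (pos 3, char 'b'): match length 0
  offset=2 (pos 2, char 'e'): match length 4
  offset=3 (pos 1, char 'e'): match length 1
  offset=4 (pos 0, char 'e'): match length 1
Longest match has length 4 at offset 2.
next_char = character at position 4 + 4 = 8 -> 'c'

Best match: offset=2, length=4 (matching 'ebeb' starting at position 2)
LZ77 triple: (2, 4, 'c')


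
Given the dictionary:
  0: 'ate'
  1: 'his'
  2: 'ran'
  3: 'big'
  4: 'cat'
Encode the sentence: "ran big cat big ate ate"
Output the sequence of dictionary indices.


Look up each word in the dictionary:
  'ran' -> 2
  'big' -> 3
  'cat' -> 4
  'big' -> 3
  'ate' -> 0
  'ate' -> 0

Encoded: [2, 3, 4, 3, 0, 0]


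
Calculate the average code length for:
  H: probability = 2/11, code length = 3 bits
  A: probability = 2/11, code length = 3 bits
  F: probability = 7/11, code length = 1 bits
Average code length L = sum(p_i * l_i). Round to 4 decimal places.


Weighted contributions p_i * l_i:
  H: (2/11) * 3 = 6/11
  A: (2/11) * 3 = 6/11
  F: (7/11) * 1 = 7/11
Sum = (6 + 6 + 7)/11 = 19/11

L = 19/11 = 1.7273 bits/symbol


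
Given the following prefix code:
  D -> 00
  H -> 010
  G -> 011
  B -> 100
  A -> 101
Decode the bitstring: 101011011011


Decoding step by step:
Bits 101 -> A
Bits 011 -> G
Bits 011 -> G
Bits 011 -> G


Decoded message: AGGG


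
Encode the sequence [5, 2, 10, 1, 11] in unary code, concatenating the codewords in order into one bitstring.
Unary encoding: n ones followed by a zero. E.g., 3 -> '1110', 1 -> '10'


Encode each number as n ones followed by a terminating 0:
  5 -> 111110 (6 bits)
  2 -> 110 (3 bits)
  10 -> 11111111110 (11 bits)
  1 -> 10 (2 bits)
  11 -> 111111111110 (12 bits)
Total length = 6 + 3 + 11 + 2 + 12 = 34 bits.

Unary([5, 2, 10, 1, 11]) = 1111101101111111111010111111111110 (34 bits)


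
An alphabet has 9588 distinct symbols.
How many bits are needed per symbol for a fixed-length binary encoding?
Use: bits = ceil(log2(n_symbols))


log2(9588) = 13.227
Bracket: 2^13 = 8192 < 9588 <= 2^14 = 16384
So ceil(log2(9588)) = 14

bits = ceil(log2(9588)) = ceil(13.227) = 14 bits


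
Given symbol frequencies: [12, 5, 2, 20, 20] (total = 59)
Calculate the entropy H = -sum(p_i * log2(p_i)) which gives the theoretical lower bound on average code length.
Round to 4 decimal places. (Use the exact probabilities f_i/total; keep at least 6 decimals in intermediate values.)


Per-symbol terms -p_i * log2(p_i) with p_i = f_i/59:
  p = 12/59 = 0.203390: log2(p) = -2.297681, -p*log2(p) = 0.467325
  p = 5/59 = 0.084746: log2(p) = -3.560715, -p*log2(p) = 0.301756
  p = 2/59 = 0.033898: log2(p) = -4.882643, -p*log2(p) = 0.165513
  p = 20/59 = 0.338983: log2(p) = -1.560715, -p*log2(p) = 0.529056
  p = 20/59 = 0.338983: log2(p) = -1.560715, -p*log2(p) = 0.529056
H = 0.467325 + 0.301756 + 0.165513 + 0.529056 + 0.529056 = 1.992706

H = 1.9927 bits/symbol


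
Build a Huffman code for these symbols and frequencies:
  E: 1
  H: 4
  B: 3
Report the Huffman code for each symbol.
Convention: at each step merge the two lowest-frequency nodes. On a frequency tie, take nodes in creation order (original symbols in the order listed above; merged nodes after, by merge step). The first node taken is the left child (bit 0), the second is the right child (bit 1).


Huffman tree construction:
Step 1: Merge E(1) + B(3) = 4
Step 2: Merge H(4) + (E+B)(4) = 8
Read each symbol's code off the tree from the root (left child = 0, right child = 1).

Codes:
  E: 10 (length 2)
  H: 0 (length 1)
  B: 11 (length 2)
Average code length: 12/8 = 1.5000 bits/symbol
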